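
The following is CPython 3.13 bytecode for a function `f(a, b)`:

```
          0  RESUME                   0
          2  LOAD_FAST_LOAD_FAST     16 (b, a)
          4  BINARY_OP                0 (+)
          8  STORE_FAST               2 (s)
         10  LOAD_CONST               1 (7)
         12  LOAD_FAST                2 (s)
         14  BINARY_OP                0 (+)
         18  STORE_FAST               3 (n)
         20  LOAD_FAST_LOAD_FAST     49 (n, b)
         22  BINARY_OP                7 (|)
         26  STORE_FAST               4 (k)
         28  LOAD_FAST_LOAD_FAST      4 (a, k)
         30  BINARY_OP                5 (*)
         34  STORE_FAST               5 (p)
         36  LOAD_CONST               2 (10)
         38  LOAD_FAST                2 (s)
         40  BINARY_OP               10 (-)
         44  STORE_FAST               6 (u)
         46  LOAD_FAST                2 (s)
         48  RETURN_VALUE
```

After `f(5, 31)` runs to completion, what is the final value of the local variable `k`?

LOAD_FAST_LOAD_FAST b,a → push 31,5. Stack: [31, 5]
BINARY_OP + → 31 + 5 = 36. Stack: [36]
STORE_FAST s → s=36. Stack: []
LOAD_CONST → push 7. Stack: [7]
LOAD_FAST s → push 36. Stack: [7, 36]
BINARY_OP + → 7 + 36 = 43. Stack: [43]
STORE_FAST n → n=43. Stack: []
LOAD_FAST_LOAD_FAST n,b → push 43,31. Stack: [43, 31]
BINARY_OP | → 43 | 31 = 63. Stack: [63]
STORE_FAST k → k=63. Stack: []
LOAD_FAST_LOAD_FAST a,k → push 5,63. Stack: [5, 63]
BINARY_OP * → 5 * 63 = 315. Stack: [315]
STORE_FAST p → p=315. Stack: []
LOAD_CONST → push 10. Stack: [10]
LOAD_FAST s → push 36. Stack: [10, 36]
BINARY_OP - → 10 - 36 = -26. Stack: [-26]
STORE_FAST u → u=-26. Stack: []
LOAD_FAST s → push 36. Stack: [36]
RETURN_VALUE → return 36.

63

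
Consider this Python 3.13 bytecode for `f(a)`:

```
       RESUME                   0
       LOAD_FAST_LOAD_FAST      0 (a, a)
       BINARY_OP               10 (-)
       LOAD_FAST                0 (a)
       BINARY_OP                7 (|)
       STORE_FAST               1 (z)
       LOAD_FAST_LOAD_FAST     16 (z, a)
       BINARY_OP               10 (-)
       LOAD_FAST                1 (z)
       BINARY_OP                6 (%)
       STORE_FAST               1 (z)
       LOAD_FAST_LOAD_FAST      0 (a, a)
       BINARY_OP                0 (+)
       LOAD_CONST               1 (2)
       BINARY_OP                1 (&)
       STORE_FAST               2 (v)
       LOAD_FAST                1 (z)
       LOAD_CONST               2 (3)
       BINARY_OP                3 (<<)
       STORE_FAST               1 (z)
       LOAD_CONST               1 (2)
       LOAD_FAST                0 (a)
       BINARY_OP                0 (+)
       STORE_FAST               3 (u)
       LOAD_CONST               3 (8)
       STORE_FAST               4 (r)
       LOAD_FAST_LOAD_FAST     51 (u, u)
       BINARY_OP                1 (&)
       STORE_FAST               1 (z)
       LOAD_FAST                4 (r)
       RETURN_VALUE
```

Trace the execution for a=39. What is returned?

LOAD_FAST_LOAD_FAST a,a → push 39,39. Stack: [39, 39]
BINARY_OP - → 39 - 39 = 0. Stack: [0]
LOAD_FAST a → push 39. Stack: [0, 39]
BINARY_OP | → 0 | 39 = 39. Stack: [39]
STORE_FAST z → z=39. Stack: []
LOAD_FAST_LOAD_FAST z,a → push 39,39. Stack: [39, 39]
BINARY_OP - → 39 - 39 = 0. Stack: [0]
LOAD_FAST z → push 39. Stack: [0, 39]
BINARY_OP % → 0 % 39 = 0. Stack: [0]
STORE_FAST z → z=0. Stack: []
LOAD_FAST_LOAD_FAST a,a → push 39,39. Stack: [39, 39]
BINARY_OP + → 39 + 39 = 78. Stack: [78]
LOAD_CONST → push 2. Stack: [78, 2]
BINARY_OP & → 78 & 2 = 2. Stack: [2]
STORE_FAST v → v=2. Stack: []
LOAD_FAST z → push 0. Stack: [0]
LOAD_CONST → push 3. Stack: [0, 3]
BINARY_OP << → 0 << 3 = 0. Stack: [0]
STORE_FAST z → z=0. Stack: []
LOAD_CONST → push 2. Stack: [2]
LOAD_FAST a → push 39. Stack: [2, 39]
BINARY_OP + → 2 + 39 = 41. Stack: [41]
STORE_FAST u → u=41. Stack: []
LOAD_CONST → push 8. Stack: [8]
STORE_FAST r → r=8. Stack: []
LOAD_FAST_LOAD_FAST u,u → push 41,41. Stack: [41, 41]
BINARY_OP & → 41 & 41 = 41. Stack: [41]
STORE_FAST z → z=41. Stack: []
LOAD_FAST r → push 8. Stack: [8]
RETURN_VALUE → return 8.

8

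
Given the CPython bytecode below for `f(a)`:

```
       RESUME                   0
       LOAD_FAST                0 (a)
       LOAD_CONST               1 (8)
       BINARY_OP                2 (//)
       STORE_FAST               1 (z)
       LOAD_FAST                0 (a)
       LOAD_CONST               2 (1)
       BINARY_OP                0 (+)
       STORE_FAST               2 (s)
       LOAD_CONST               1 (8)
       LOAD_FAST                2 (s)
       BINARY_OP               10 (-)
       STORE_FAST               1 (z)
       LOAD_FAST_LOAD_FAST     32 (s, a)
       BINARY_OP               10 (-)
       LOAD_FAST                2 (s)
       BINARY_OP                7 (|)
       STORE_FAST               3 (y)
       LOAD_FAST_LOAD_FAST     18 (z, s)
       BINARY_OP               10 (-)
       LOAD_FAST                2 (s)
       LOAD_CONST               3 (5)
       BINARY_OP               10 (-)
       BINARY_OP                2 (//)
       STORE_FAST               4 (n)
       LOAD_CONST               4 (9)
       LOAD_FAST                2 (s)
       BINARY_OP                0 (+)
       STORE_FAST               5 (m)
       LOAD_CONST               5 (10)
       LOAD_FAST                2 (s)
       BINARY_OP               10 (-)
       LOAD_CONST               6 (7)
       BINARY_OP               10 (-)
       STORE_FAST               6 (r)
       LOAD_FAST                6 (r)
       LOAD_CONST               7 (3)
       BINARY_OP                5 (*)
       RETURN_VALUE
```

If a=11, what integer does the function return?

LOAD_FAST a → push 11. Stack: [11]
LOAD_CONST → push 8. Stack: [11, 8]
BINARY_OP // → 11 // 8 = 1. Stack: [1]
STORE_FAST z → z=1. Stack: []
LOAD_FAST a → push 11. Stack: [11]
LOAD_CONST → push 1. Stack: [11, 1]
BINARY_OP + → 11 + 1 = 12. Stack: [12]
STORE_FAST s → s=12. Stack: []
LOAD_CONST → push 8. Stack: [8]
LOAD_FAST s → push 12. Stack: [8, 12]
BINARY_OP - → 8 - 12 = -4. Stack: [-4]
STORE_FAST z → z=-4. Stack: []
LOAD_FAST_LOAD_FAST s,a → push 12,11. Stack: [12, 11]
BINARY_OP - → 12 - 11 = 1. Stack: [1]
LOAD_FAST s → push 12. Stack: [1, 12]
BINARY_OP | → 1 | 12 = 13. Stack: [13]
STORE_FAST y → y=13. Stack: []
LOAD_FAST_LOAD_FAST z,s → push -4,12. Stack: [-4, 12]
BINARY_OP - → -4 - 12 = -16. Stack: [-16]
LOAD_FAST s → push 12. Stack: [-16, 12]
LOAD_CONST → push 5. Stack: [-16, 12, 5]
BINARY_OP - → 12 - 5 = 7. Stack: [-16, 7]
BINARY_OP // → -16 // 7 = -3. Stack: [-3]
STORE_FAST n → n=-3. Stack: []
LOAD_CONST → push 9. Stack: [9]
LOAD_FAST s → push 12. Stack: [9, 12]
BINARY_OP + → 9 + 12 = 21. Stack: [21]
STORE_FAST m → m=21. Stack: []
LOAD_CONST → push 10. Stack: [10]
LOAD_FAST s → push 12. Stack: [10, 12]
BINARY_OP - → 10 - 12 = -2. Stack: [-2]
LOAD_CONST → push 7. Stack: [-2, 7]
BINARY_OP - → -2 - 7 = -9. Stack: [-9]
STORE_FAST r → r=-9. Stack: []
LOAD_FAST r → push -9. Stack: [-9]
LOAD_CONST → push 3. Stack: [-9, 3]
BINARY_OP * → -9 * 3 = -27. Stack: [-27]
RETURN_VALUE → return -27.

-27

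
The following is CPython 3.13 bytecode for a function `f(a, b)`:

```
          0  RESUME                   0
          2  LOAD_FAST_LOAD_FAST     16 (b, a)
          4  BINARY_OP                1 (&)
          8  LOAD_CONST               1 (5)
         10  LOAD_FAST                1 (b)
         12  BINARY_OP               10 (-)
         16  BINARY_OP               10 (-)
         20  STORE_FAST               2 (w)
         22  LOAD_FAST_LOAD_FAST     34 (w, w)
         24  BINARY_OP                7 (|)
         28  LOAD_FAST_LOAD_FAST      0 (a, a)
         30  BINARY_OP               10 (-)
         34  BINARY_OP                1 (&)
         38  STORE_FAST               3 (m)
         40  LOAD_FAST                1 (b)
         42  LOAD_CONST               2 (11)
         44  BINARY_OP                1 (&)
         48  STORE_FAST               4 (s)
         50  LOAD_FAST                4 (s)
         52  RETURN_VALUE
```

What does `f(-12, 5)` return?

1

LOAD_FAST_LOAD_FAST b,a → push 5,-12. Stack: [5, -12]
BINARY_OP & → 5 & -12 = 4. Stack: [4]
LOAD_CONST → push 5. Stack: [4, 5]
LOAD_FAST b → push 5. Stack: [4, 5, 5]
BINARY_OP - → 5 - 5 = 0. Stack: [4, 0]
BINARY_OP - → 4 - 0 = 4. Stack: [4]
STORE_FAST w → w=4. Stack: []
LOAD_FAST_LOAD_FAST w,w → push 4,4. Stack: [4, 4]
BINARY_OP | → 4 | 4 = 4. Stack: [4]
LOAD_FAST_LOAD_FAST a,a → push -12,-12. Stack: [4, -12, -12]
BINARY_OP - → -12 - -12 = 0. Stack: [4, 0]
BINARY_OP & → 4 & 0 = 0. Stack: [0]
STORE_FAST m → m=0. Stack: []
LOAD_FAST b → push 5. Stack: [5]
LOAD_CONST → push 11. Stack: [5, 11]
BINARY_OP & → 5 & 11 = 1. Stack: [1]
STORE_FAST s → s=1. Stack: []
LOAD_FAST s → push 1. Stack: [1]
RETURN_VALUE → return 1.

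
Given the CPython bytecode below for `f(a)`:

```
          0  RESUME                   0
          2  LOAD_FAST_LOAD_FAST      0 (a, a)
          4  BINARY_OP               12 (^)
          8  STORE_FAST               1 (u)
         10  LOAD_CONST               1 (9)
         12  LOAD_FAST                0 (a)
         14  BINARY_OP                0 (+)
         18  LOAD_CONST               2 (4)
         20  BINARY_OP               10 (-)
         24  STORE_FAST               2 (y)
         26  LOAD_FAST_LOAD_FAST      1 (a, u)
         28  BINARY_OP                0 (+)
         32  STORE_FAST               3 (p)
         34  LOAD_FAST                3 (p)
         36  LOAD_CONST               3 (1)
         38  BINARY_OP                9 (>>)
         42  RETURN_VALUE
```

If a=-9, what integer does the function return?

LOAD_FAST_LOAD_FAST a,a → push -9,-9. Stack: [-9, -9]
BINARY_OP ^ → -9 ^ -9 = 0. Stack: [0]
STORE_FAST u → u=0. Stack: []
LOAD_CONST → push 9. Stack: [9]
LOAD_FAST a → push -9. Stack: [9, -9]
BINARY_OP + → 9 + -9 = 0. Stack: [0]
LOAD_CONST → push 4. Stack: [0, 4]
BINARY_OP - → 0 - 4 = -4. Stack: [-4]
STORE_FAST y → y=-4. Stack: []
LOAD_FAST_LOAD_FAST a,u → push -9,0. Stack: [-9, 0]
BINARY_OP + → -9 + 0 = -9. Stack: [-9]
STORE_FAST p → p=-9. Stack: []
LOAD_FAST p → push -9. Stack: [-9]
LOAD_CONST → push 1. Stack: [-9, 1]
BINARY_OP >> → -9 >> 1 = -5. Stack: [-5]
RETURN_VALUE → return -5.

-5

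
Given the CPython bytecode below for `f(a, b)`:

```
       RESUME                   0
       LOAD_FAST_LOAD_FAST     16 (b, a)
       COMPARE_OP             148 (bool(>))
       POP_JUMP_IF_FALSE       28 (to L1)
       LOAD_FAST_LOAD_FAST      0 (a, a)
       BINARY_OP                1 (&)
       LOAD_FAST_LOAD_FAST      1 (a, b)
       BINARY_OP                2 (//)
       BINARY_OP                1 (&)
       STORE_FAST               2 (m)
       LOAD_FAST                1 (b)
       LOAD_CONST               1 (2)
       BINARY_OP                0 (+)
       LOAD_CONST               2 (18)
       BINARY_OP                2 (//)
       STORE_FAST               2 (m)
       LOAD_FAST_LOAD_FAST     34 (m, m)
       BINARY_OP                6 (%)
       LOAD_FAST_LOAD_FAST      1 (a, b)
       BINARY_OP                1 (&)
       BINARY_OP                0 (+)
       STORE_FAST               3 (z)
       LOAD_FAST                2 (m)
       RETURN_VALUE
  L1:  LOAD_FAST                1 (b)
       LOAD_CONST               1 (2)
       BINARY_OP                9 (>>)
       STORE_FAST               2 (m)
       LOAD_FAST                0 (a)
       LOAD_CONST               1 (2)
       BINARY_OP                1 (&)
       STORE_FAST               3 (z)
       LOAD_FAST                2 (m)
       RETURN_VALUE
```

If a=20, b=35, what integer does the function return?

2

LOAD_FAST_LOAD_FAST b,a → push 35,20. Stack: [35, 20]
COMPARE_OP bool(>) → 35 vs 20 = True. Stack: [True]
POP_JUMP_IF_FALSE → pop True; no jump. Stack: []
LOAD_FAST_LOAD_FAST a,a → push 20,20. Stack: [20, 20]
BINARY_OP & → 20 & 20 = 20. Stack: [20]
LOAD_FAST_LOAD_FAST a,b → push 20,35. Stack: [20, 20, 35]
BINARY_OP // → 20 // 35 = 0. Stack: [20, 0]
BINARY_OP & → 20 & 0 = 0. Stack: [0]
STORE_FAST m → m=0. Stack: []
LOAD_FAST b → push 35. Stack: [35]
LOAD_CONST → push 2. Stack: [35, 2]
BINARY_OP + → 35 + 2 = 37. Stack: [37]
LOAD_CONST → push 18. Stack: [37, 18]
BINARY_OP // → 37 // 18 = 2. Stack: [2]
STORE_FAST m → m=2. Stack: []
LOAD_FAST_LOAD_FAST m,m → push 2,2. Stack: [2, 2]
BINARY_OP % → 2 % 2 = 0. Stack: [0]
LOAD_FAST_LOAD_FAST a,b → push 20,35. Stack: [0, 20, 35]
BINARY_OP & → 20 & 35 = 0. Stack: [0, 0]
BINARY_OP + → 0 + 0 = 0. Stack: [0]
STORE_FAST z → z=0. Stack: []
LOAD_FAST m → push 2. Stack: [2]
RETURN_VALUE → return 2.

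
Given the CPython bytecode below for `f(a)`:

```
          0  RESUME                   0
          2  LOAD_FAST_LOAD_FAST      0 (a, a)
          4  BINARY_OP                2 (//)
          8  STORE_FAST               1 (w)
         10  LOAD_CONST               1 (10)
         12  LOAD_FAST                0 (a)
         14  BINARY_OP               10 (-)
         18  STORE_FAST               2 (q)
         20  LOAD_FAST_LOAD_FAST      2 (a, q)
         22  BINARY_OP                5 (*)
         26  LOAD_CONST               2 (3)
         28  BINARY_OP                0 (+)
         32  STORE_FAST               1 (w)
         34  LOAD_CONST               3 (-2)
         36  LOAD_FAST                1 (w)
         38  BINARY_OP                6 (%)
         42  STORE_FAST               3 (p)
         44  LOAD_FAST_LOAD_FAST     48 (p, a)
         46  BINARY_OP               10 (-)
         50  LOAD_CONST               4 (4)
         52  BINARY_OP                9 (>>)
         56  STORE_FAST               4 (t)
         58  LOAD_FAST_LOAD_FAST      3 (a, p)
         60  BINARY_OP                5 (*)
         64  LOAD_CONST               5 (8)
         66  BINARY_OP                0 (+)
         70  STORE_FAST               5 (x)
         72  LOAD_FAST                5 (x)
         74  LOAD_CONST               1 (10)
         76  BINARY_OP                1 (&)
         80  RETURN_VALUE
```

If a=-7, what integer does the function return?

2

LOAD_FAST_LOAD_FAST a,a → push -7,-7. Stack: [-7, -7]
BINARY_OP // → -7 // -7 = 1. Stack: [1]
STORE_FAST w → w=1. Stack: []
LOAD_CONST → push 10. Stack: [10]
LOAD_FAST a → push -7. Stack: [10, -7]
BINARY_OP - → 10 - -7 = 17. Stack: [17]
STORE_FAST q → q=17. Stack: []
LOAD_FAST_LOAD_FAST a,q → push -7,17. Stack: [-7, 17]
BINARY_OP * → -7 * 17 = -119. Stack: [-119]
LOAD_CONST → push 3. Stack: [-119, 3]
BINARY_OP + → -119 + 3 = -116. Stack: [-116]
STORE_FAST w → w=-116. Stack: []
LOAD_CONST → push -2. Stack: [-2]
LOAD_FAST w → push -116. Stack: [-2, -116]
BINARY_OP % → -2 % -116 = -2. Stack: [-2]
STORE_FAST p → p=-2. Stack: []
LOAD_FAST_LOAD_FAST p,a → push -2,-7. Stack: [-2, -7]
BINARY_OP - → -2 - -7 = 5. Stack: [5]
LOAD_CONST → push 4. Stack: [5, 4]
BINARY_OP >> → 5 >> 4 = 0. Stack: [0]
STORE_FAST t → t=0. Stack: []
LOAD_FAST_LOAD_FAST a,p → push -7,-2. Stack: [-7, -2]
BINARY_OP * → -7 * -2 = 14. Stack: [14]
LOAD_CONST → push 8. Stack: [14, 8]
BINARY_OP + → 14 + 8 = 22. Stack: [22]
STORE_FAST x → x=22. Stack: []
LOAD_FAST x → push 22. Stack: [22]
LOAD_CONST → push 10. Stack: [22, 10]
BINARY_OP & → 22 & 10 = 2. Stack: [2]
RETURN_VALUE → return 2.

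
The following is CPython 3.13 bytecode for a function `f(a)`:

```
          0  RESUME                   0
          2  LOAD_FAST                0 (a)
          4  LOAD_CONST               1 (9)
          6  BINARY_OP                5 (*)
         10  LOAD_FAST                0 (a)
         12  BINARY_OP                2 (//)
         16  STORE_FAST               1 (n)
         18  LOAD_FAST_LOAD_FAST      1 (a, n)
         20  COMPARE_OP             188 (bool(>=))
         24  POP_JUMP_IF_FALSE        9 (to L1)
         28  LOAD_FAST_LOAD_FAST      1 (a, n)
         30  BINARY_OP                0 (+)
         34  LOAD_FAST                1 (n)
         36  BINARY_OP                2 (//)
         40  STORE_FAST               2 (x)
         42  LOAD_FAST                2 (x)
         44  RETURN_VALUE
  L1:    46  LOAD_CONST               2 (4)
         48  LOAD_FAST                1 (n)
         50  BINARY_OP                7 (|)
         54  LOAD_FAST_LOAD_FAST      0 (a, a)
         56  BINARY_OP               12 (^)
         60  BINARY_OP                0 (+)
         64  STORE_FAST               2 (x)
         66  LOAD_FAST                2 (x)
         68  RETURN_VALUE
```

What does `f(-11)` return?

13

LOAD_FAST a → push -11. Stack: [-11]
LOAD_CONST → push 9. Stack: [-11, 9]
BINARY_OP * → -11 * 9 = -99. Stack: [-99]
LOAD_FAST a → push -11. Stack: [-99, -11]
BINARY_OP // → -99 // -11 = 9. Stack: [9]
STORE_FAST n → n=9. Stack: []
LOAD_FAST_LOAD_FAST a,n → push -11,9. Stack: [-11, 9]
COMPARE_OP bool(>=) → -11 vs 9 = False. Stack: [False]
POP_JUMP_IF_FALSE → pop False; jump. Stack: []
LOAD_CONST → push 4. Stack: [4]
LOAD_FAST n → push 9. Stack: [4, 9]
BINARY_OP | → 4 | 9 = 13. Stack: [13]
LOAD_FAST_LOAD_FAST a,a → push -11,-11. Stack: [13, -11, -11]
BINARY_OP ^ → -11 ^ -11 = 0. Stack: [13, 0]
BINARY_OP + → 13 + 0 = 13. Stack: [13]
STORE_FAST x → x=13. Stack: []
LOAD_FAST x → push 13. Stack: [13]
RETURN_VALUE → return 13.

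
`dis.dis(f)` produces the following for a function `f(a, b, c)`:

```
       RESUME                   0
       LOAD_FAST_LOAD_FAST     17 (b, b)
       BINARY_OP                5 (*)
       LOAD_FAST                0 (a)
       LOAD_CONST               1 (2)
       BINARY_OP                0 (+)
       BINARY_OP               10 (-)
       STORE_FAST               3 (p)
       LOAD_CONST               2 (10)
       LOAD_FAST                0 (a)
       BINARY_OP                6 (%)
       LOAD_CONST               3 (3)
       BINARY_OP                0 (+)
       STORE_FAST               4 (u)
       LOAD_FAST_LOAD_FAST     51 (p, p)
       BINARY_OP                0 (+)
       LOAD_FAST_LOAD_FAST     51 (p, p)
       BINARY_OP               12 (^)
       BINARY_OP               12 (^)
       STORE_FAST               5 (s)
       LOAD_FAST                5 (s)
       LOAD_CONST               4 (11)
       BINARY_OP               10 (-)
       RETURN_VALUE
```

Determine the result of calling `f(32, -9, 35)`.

83

LOAD_FAST_LOAD_FAST b,b → push -9,-9. Stack: [-9, -9]
BINARY_OP * → -9 * -9 = 81. Stack: [81]
LOAD_FAST a → push 32. Stack: [81, 32]
LOAD_CONST → push 2. Stack: [81, 32, 2]
BINARY_OP + → 32 + 2 = 34. Stack: [81, 34]
BINARY_OP - → 81 - 34 = 47. Stack: [47]
STORE_FAST p → p=47. Stack: []
LOAD_CONST → push 10. Stack: [10]
LOAD_FAST a → push 32. Stack: [10, 32]
BINARY_OP % → 10 % 32 = 10. Stack: [10]
LOAD_CONST → push 3. Stack: [10, 3]
BINARY_OP + → 10 + 3 = 13. Stack: [13]
STORE_FAST u → u=13. Stack: []
LOAD_FAST_LOAD_FAST p,p → push 47,47. Stack: [47, 47]
BINARY_OP + → 47 + 47 = 94. Stack: [94]
LOAD_FAST_LOAD_FAST p,p → push 47,47. Stack: [94, 47, 47]
BINARY_OP ^ → 47 ^ 47 = 0. Stack: [94, 0]
BINARY_OP ^ → 94 ^ 0 = 94. Stack: [94]
STORE_FAST s → s=94. Stack: []
LOAD_FAST s → push 94. Stack: [94]
LOAD_CONST → push 11. Stack: [94, 11]
BINARY_OP - → 94 - 11 = 83. Stack: [83]
RETURN_VALUE → return 83.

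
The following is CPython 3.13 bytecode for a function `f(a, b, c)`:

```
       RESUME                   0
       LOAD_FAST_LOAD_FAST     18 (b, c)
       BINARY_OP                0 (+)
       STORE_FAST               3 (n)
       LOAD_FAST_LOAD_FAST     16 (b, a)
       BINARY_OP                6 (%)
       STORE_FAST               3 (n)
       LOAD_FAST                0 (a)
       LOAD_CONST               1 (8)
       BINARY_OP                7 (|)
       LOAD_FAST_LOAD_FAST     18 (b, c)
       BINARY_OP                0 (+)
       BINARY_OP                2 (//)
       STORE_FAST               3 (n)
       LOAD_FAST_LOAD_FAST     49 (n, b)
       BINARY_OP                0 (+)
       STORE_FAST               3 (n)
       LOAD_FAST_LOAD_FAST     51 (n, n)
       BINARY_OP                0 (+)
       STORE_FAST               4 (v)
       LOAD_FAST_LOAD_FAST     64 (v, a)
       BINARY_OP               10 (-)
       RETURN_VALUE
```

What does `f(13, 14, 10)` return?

LOAD_FAST_LOAD_FAST b,c → push 14,10. Stack: [14, 10]
BINARY_OP + → 14 + 10 = 24. Stack: [24]
STORE_FAST n → n=24. Stack: []
LOAD_FAST_LOAD_FAST b,a → push 14,13. Stack: [14, 13]
BINARY_OP % → 14 % 13 = 1. Stack: [1]
STORE_FAST n → n=1. Stack: []
LOAD_FAST a → push 13. Stack: [13]
LOAD_CONST → push 8. Stack: [13, 8]
BINARY_OP | → 13 | 8 = 13. Stack: [13]
LOAD_FAST_LOAD_FAST b,c → push 14,10. Stack: [13, 14, 10]
BINARY_OP + → 14 + 10 = 24. Stack: [13, 24]
BINARY_OP // → 13 // 24 = 0. Stack: [0]
STORE_FAST n → n=0. Stack: []
LOAD_FAST_LOAD_FAST n,b → push 0,14. Stack: [0, 14]
BINARY_OP + → 0 + 14 = 14. Stack: [14]
STORE_FAST n → n=14. Stack: []
LOAD_FAST_LOAD_FAST n,n → push 14,14. Stack: [14, 14]
BINARY_OP + → 14 + 14 = 28. Stack: [28]
STORE_FAST v → v=28. Stack: []
LOAD_FAST_LOAD_FAST v,a → push 28,13. Stack: [28, 13]
BINARY_OP - → 28 - 13 = 15. Stack: [15]
RETURN_VALUE → return 15.

15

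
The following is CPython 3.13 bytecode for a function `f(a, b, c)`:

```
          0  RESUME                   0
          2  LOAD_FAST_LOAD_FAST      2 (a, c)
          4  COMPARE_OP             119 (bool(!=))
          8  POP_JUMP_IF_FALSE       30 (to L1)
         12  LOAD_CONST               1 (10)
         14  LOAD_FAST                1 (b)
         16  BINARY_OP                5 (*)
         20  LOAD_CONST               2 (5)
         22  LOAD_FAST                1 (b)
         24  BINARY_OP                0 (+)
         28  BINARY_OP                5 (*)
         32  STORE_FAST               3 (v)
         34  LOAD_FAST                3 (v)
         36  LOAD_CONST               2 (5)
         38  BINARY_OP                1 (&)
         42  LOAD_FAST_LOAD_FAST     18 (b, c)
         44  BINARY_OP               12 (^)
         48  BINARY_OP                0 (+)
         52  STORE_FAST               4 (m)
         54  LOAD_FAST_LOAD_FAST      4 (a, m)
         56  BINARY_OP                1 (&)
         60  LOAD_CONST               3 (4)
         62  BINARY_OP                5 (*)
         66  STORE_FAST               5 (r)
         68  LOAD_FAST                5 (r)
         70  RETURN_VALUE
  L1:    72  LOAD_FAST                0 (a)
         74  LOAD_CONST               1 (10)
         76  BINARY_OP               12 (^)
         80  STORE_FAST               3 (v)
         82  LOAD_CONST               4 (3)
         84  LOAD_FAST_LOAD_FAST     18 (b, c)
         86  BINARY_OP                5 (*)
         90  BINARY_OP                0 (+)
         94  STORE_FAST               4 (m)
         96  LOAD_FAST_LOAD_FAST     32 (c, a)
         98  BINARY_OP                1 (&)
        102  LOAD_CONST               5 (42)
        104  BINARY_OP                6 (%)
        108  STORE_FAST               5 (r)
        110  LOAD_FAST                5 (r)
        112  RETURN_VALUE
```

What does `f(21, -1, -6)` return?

LOAD_FAST_LOAD_FAST a,c → push 21,-6. Stack: [21, -6]
COMPARE_OP bool(!=) → 21 vs -6 = True. Stack: [True]
POP_JUMP_IF_FALSE → pop True; no jump. Stack: []
LOAD_CONST → push 10. Stack: [10]
LOAD_FAST b → push -1. Stack: [10, -1]
BINARY_OP * → 10 * -1 = -10. Stack: [-10]
LOAD_CONST → push 5. Stack: [-10, 5]
LOAD_FAST b → push -1. Stack: [-10, 5, -1]
BINARY_OP + → 5 + -1 = 4. Stack: [-10, 4]
BINARY_OP * → -10 * 4 = -40. Stack: [-40]
STORE_FAST v → v=-40. Stack: []
LOAD_FAST v → push -40. Stack: [-40]
LOAD_CONST → push 5. Stack: [-40, 5]
BINARY_OP & → -40 & 5 = 0. Stack: [0]
LOAD_FAST_LOAD_FAST b,c → push -1,-6. Stack: [0, -1, -6]
BINARY_OP ^ → -1 ^ -6 = 5. Stack: [0, 5]
BINARY_OP + → 0 + 5 = 5. Stack: [5]
STORE_FAST m → m=5. Stack: []
LOAD_FAST_LOAD_FAST a,m → push 21,5. Stack: [21, 5]
BINARY_OP & → 21 & 5 = 5. Stack: [5]
LOAD_CONST → push 4. Stack: [5, 4]
BINARY_OP * → 5 * 4 = 20. Stack: [20]
STORE_FAST r → r=20. Stack: []
LOAD_FAST r → push 20. Stack: [20]
RETURN_VALUE → return 20.

20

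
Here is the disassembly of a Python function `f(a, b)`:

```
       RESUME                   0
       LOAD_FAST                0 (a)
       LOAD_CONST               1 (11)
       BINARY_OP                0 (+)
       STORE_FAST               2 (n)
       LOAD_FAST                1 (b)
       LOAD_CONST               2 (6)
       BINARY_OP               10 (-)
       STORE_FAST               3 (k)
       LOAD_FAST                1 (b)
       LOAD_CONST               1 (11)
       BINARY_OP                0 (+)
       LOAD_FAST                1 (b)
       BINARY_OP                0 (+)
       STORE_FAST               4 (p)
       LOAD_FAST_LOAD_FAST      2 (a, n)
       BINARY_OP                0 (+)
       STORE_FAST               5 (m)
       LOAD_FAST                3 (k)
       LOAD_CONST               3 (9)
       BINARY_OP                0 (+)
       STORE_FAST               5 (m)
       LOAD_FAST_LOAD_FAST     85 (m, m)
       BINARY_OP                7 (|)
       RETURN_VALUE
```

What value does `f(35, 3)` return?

LOAD_FAST a → push 35. Stack: [35]
LOAD_CONST → push 11. Stack: [35, 11]
BINARY_OP + → 35 + 11 = 46. Stack: [46]
STORE_FAST n → n=46. Stack: []
LOAD_FAST b → push 3. Stack: [3]
LOAD_CONST → push 6. Stack: [3, 6]
BINARY_OP - → 3 - 6 = -3. Stack: [-3]
STORE_FAST k → k=-3. Stack: []
LOAD_FAST b → push 3. Stack: [3]
LOAD_CONST → push 11. Stack: [3, 11]
BINARY_OP + → 3 + 11 = 14. Stack: [14]
LOAD_FAST b → push 3. Stack: [14, 3]
BINARY_OP + → 14 + 3 = 17. Stack: [17]
STORE_FAST p → p=17. Stack: []
LOAD_FAST_LOAD_FAST a,n → push 35,46. Stack: [35, 46]
BINARY_OP + → 35 + 46 = 81. Stack: [81]
STORE_FAST m → m=81. Stack: []
LOAD_FAST k → push -3. Stack: [-3]
LOAD_CONST → push 9. Stack: [-3, 9]
BINARY_OP + → -3 + 9 = 6. Stack: [6]
STORE_FAST m → m=6. Stack: []
LOAD_FAST_LOAD_FAST m,m → push 6,6. Stack: [6, 6]
BINARY_OP | → 6 | 6 = 6. Stack: [6]
RETURN_VALUE → return 6.

6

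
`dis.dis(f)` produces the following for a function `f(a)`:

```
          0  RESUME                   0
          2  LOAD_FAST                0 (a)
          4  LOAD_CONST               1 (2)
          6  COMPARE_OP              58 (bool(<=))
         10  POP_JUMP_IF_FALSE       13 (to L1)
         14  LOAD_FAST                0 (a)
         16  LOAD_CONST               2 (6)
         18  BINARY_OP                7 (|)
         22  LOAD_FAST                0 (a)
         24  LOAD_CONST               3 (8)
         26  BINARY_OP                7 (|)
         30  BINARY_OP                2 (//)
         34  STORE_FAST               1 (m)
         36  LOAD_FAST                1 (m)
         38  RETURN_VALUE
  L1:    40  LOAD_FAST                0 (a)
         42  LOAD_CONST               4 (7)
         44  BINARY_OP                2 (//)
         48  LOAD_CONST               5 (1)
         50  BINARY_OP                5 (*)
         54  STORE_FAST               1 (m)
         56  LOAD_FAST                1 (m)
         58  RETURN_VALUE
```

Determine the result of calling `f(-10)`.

5

LOAD_FAST a → push -10. Stack: [-10]
LOAD_CONST → push 2. Stack: [-10, 2]
COMPARE_OP bool(<=) → -10 vs 2 = True. Stack: [True]
POP_JUMP_IF_FALSE → pop True; no jump. Stack: []
LOAD_FAST a → push -10. Stack: [-10]
LOAD_CONST → push 6. Stack: [-10, 6]
BINARY_OP | → -10 | 6 = -10. Stack: [-10]
LOAD_FAST a → push -10. Stack: [-10, -10]
LOAD_CONST → push 8. Stack: [-10, -10, 8]
BINARY_OP | → -10 | 8 = -2. Stack: [-10, -2]
BINARY_OP // → -10 // -2 = 5. Stack: [5]
STORE_FAST m → m=5. Stack: []
LOAD_FAST m → push 5. Stack: [5]
RETURN_VALUE → return 5.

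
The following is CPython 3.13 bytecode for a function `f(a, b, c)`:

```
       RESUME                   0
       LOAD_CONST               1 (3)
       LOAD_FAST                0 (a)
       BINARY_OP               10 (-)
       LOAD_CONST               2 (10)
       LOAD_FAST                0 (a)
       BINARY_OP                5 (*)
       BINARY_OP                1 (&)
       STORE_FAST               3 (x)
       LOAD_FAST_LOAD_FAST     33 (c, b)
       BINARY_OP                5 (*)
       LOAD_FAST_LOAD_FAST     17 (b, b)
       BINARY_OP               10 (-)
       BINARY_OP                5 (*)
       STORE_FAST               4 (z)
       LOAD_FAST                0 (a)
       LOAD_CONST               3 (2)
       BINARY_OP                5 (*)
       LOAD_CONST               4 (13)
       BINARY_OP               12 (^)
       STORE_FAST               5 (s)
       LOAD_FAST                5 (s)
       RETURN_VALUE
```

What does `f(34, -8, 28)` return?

73

LOAD_CONST → push 3. Stack: [3]
LOAD_FAST a → push 34. Stack: [3, 34]
BINARY_OP - → 3 - 34 = -31. Stack: [-31]
LOAD_CONST → push 10. Stack: [-31, 10]
LOAD_FAST a → push 34. Stack: [-31, 10, 34]
BINARY_OP * → 10 * 34 = 340. Stack: [-31, 340]
BINARY_OP & → -31 & 340 = 320. Stack: [320]
STORE_FAST x → x=320. Stack: []
LOAD_FAST_LOAD_FAST c,b → push 28,-8. Stack: [28, -8]
BINARY_OP * → 28 * -8 = -224. Stack: [-224]
LOAD_FAST_LOAD_FAST b,b → push -8,-8. Stack: [-224, -8, -8]
BINARY_OP - → -8 - -8 = 0. Stack: [-224, 0]
BINARY_OP * → -224 * 0 = 0. Stack: [0]
STORE_FAST z → z=0. Stack: []
LOAD_FAST a → push 34. Stack: [34]
LOAD_CONST → push 2. Stack: [34, 2]
BINARY_OP * → 34 * 2 = 68. Stack: [68]
LOAD_CONST → push 13. Stack: [68, 13]
BINARY_OP ^ → 68 ^ 13 = 73. Stack: [73]
STORE_FAST s → s=73. Stack: []
LOAD_FAST s → push 73. Stack: [73]
RETURN_VALUE → return 73.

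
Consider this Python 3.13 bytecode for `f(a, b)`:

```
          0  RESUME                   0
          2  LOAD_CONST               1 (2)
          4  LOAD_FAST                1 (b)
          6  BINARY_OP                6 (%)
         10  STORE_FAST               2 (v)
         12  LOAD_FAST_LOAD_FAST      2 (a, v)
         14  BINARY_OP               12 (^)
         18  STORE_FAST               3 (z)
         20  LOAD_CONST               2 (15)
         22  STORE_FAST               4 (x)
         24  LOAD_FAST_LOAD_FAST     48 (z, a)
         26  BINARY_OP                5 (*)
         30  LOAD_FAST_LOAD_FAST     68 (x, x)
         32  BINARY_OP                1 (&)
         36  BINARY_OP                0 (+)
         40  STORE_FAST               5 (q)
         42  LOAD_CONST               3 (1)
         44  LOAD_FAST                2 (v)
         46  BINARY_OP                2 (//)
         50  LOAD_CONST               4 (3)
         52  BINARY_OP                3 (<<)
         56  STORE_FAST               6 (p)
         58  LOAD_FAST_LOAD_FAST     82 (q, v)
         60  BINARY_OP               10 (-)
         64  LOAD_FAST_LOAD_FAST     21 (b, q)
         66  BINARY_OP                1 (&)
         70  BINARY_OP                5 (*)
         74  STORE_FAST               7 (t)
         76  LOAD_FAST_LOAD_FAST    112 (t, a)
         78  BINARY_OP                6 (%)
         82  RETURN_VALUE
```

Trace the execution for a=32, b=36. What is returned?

20

LOAD_CONST → push 2. Stack: [2]
LOAD_FAST b → push 36. Stack: [2, 36]
BINARY_OP % → 2 % 36 = 2. Stack: [2]
STORE_FAST v → v=2. Stack: []
LOAD_FAST_LOAD_FAST a,v → push 32,2. Stack: [32, 2]
BINARY_OP ^ → 32 ^ 2 = 34. Stack: [34]
STORE_FAST z → z=34. Stack: []
LOAD_CONST → push 15. Stack: [15]
STORE_FAST x → x=15. Stack: []
LOAD_FAST_LOAD_FAST z,a → push 34,32. Stack: [34, 32]
BINARY_OP * → 34 * 32 = 1088. Stack: [1088]
LOAD_FAST_LOAD_FAST x,x → push 15,15. Stack: [1088, 15, 15]
BINARY_OP & → 15 & 15 = 15. Stack: [1088, 15]
BINARY_OP + → 1088 + 15 = 1103. Stack: [1103]
STORE_FAST q → q=1103. Stack: []
LOAD_CONST → push 1. Stack: [1]
LOAD_FAST v → push 2. Stack: [1, 2]
BINARY_OP // → 1 // 2 = 0. Stack: [0]
LOAD_CONST → push 3. Stack: [0, 3]
BINARY_OP << → 0 << 3 = 0. Stack: [0]
STORE_FAST p → p=0. Stack: []
LOAD_FAST_LOAD_FAST q,v → push 1103,2. Stack: [1103, 2]
BINARY_OP - → 1103 - 2 = 1101. Stack: [1101]
LOAD_FAST_LOAD_FAST b,q → push 36,1103. Stack: [1101, 36, 1103]
BINARY_OP & → 36 & 1103 = 4. Stack: [1101, 4]
BINARY_OP * → 1101 * 4 = 4404. Stack: [4404]
STORE_FAST t → t=4404. Stack: []
LOAD_FAST_LOAD_FAST t,a → push 4404,32. Stack: [4404, 32]
BINARY_OP % → 4404 % 32 = 20. Stack: [20]
RETURN_VALUE → return 20.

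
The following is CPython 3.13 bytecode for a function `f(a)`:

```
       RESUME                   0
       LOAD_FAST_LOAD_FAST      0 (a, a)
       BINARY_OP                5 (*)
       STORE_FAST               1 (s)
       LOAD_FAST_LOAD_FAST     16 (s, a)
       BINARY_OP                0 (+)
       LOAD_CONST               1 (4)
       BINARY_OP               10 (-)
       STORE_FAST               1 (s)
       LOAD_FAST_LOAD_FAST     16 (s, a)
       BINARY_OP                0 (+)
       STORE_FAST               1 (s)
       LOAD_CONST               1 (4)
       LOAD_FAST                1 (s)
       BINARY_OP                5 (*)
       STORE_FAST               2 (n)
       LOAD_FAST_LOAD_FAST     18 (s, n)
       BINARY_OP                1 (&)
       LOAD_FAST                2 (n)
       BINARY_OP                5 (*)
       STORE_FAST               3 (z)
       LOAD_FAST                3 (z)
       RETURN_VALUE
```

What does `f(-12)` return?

37120

LOAD_FAST_LOAD_FAST a,a → push -12,-12. Stack: [-12, -12]
BINARY_OP * → -12 * -12 = 144. Stack: [144]
STORE_FAST s → s=144. Stack: []
LOAD_FAST_LOAD_FAST s,a → push 144,-12. Stack: [144, -12]
BINARY_OP + → 144 + -12 = 132. Stack: [132]
LOAD_CONST → push 4. Stack: [132, 4]
BINARY_OP - → 132 - 4 = 128. Stack: [128]
STORE_FAST s → s=128. Stack: []
LOAD_FAST_LOAD_FAST s,a → push 128,-12. Stack: [128, -12]
BINARY_OP + → 128 + -12 = 116. Stack: [116]
STORE_FAST s → s=116. Stack: []
LOAD_CONST → push 4. Stack: [4]
LOAD_FAST s → push 116. Stack: [4, 116]
BINARY_OP * → 4 * 116 = 464. Stack: [464]
STORE_FAST n → n=464. Stack: []
LOAD_FAST_LOAD_FAST s,n → push 116,464. Stack: [116, 464]
BINARY_OP & → 116 & 464 = 80. Stack: [80]
LOAD_FAST n → push 464. Stack: [80, 464]
BINARY_OP * → 80 * 464 = 37120. Stack: [37120]
STORE_FAST z → z=37120. Stack: []
LOAD_FAST z → push 37120. Stack: [37120]
RETURN_VALUE → return 37120.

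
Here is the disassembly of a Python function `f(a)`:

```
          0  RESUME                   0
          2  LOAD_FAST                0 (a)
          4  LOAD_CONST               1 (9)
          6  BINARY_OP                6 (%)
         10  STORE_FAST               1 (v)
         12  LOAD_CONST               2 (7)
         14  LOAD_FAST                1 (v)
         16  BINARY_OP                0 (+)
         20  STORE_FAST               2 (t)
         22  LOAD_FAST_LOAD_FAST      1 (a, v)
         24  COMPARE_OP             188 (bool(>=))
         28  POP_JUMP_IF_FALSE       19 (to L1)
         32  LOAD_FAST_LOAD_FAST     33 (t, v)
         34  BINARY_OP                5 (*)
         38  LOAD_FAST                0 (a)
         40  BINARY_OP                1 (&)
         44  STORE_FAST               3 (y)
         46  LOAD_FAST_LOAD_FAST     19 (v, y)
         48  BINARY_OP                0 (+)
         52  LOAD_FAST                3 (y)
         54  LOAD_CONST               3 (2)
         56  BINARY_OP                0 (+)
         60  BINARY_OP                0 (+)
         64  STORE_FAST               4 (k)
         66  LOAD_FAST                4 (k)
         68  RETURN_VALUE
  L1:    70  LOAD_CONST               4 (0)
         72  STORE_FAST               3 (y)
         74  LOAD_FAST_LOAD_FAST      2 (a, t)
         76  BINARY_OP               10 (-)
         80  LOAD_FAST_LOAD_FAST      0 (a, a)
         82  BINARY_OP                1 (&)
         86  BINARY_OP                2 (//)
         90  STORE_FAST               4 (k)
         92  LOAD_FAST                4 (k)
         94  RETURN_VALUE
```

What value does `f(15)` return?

LOAD_FAST a → push 15. Stack: [15]
LOAD_CONST → push 9. Stack: [15, 9]
BINARY_OP % → 15 % 9 = 6. Stack: [6]
STORE_FAST v → v=6. Stack: []
LOAD_CONST → push 7. Stack: [7]
LOAD_FAST v → push 6. Stack: [7, 6]
BINARY_OP + → 7 + 6 = 13. Stack: [13]
STORE_FAST t → t=13. Stack: []
LOAD_FAST_LOAD_FAST a,v → push 15,6. Stack: [15, 6]
COMPARE_OP bool(>=) → 15 vs 6 = True. Stack: [True]
POP_JUMP_IF_FALSE → pop True; no jump. Stack: []
LOAD_FAST_LOAD_FAST t,v → push 13,6. Stack: [13, 6]
BINARY_OP * → 13 * 6 = 78. Stack: [78]
LOAD_FAST a → push 15. Stack: [78, 15]
BINARY_OP & → 78 & 15 = 14. Stack: [14]
STORE_FAST y → y=14. Stack: []
LOAD_FAST_LOAD_FAST v,y → push 6,14. Stack: [6, 14]
BINARY_OP + → 6 + 14 = 20. Stack: [20]
LOAD_FAST y → push 14. Stack: [20, 14]
LOAD_CONST → push 2. Stack: [20, 14, 2]
BINARY_OP + → 14 + 2 = 16. Stack: [20, 16]
BINARY_OP + → 20 + 16 = 36. Stack: [36]
STORE_FAST k → k=36. Stack: []
LOAD_FAST k → push 36. Stack: [36]
RETURN_VALUE → return 36.

36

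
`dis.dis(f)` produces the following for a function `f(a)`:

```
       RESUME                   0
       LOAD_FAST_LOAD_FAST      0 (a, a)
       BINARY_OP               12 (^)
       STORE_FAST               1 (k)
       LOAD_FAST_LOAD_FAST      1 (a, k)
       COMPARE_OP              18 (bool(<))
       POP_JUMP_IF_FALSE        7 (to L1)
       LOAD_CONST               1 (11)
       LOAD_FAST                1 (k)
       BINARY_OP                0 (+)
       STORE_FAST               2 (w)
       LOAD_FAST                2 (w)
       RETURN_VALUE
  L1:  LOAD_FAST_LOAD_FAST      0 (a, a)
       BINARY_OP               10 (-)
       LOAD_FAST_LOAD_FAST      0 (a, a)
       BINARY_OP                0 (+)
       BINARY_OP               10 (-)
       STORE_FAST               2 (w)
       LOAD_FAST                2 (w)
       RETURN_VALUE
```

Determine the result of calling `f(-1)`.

11

LOAD_FAST_LOAD_FAST a,a → push -1,-1. Stack: [-1, -1]
BINARY_OP ^ → -1 ^ -1 = 0. Stack: [0]
STORE_FAST k → k=0. Stack: []
LOAD_FAST_LOAD_FAST a,k → push -1,0. Stack: [-1, 0]
COMPARE_OP bool(<) → -1 vs 0 = True. Stack: [True]
POP_JUMP_IF_FALSE → pop True; no jump. Stack: []
LOAD_CONST → push 11. Stack: [11]
LOAD_FAST k → push 0. Stack: [11, 0]
BINARY_OP + → 11 + 0 = 11. Stack: [11]
STORE_FAST w → w=11. Stack: []
LOAD_FAST w → push 11. Stack: [11]
RETURN_VALUE → return 11.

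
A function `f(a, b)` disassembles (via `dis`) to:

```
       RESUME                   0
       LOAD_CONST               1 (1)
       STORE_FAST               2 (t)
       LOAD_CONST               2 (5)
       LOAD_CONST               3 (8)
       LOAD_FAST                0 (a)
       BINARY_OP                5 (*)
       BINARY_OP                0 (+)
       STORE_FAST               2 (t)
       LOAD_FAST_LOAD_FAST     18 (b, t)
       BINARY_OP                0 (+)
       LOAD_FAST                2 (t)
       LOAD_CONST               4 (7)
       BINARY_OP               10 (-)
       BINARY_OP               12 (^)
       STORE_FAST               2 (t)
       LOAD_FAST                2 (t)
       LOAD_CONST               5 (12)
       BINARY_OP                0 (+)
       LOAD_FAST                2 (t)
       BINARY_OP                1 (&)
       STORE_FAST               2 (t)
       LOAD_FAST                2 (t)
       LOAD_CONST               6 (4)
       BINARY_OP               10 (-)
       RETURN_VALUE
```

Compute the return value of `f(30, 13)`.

484

LOAD_CONST → push 1. Stack: [1]
STORE_FAST t → t=1. Stack: []
LOAD_CONST → push 5. Stack: [5]
LOAD_CONST → push 8. Stack: [5, 8]
LOAD_FAST a → push 30. Stack: [5, 8, 30]
BINARY_OP * → 8 * 30 = 240. Stack: [5, 240]
BINARY_OP + → 5 + 240 = 245. Stack: [245]
STORE_FAST t → t=245. Stack: []
LOAD_FAST_LOAD_FAST b,t → push 13,245. Stack: [13, 245]
BINARY_OP + → 13 + 245 = 258. Stack: [258]
LOAD_FAST t → push 245. Stack: [258, 245]
LOAD_CONST → push 7. Stack: [258, 245, 7]
BINARY_OP - → 245 - 7 = 238. Stack: [258, 238]
BINARY_OP ^ → 258 ^ 238 = 492. Stack: [492]
STORE_FAST t → t=492. Stack: []
LOAD_FAST t → push 492. Stack: [492]
LOAD_CONST → push 12. Stack: [492, 12]
BINARY_OP + → 492 + 12 = 504. Stack: [504]
LOAD_FAST t → push 492. Stack: [504, 492]
BINARY_OP & → 504 & 492 = 488. Stack: [488]
STORE_FAST t → t=488. Stack: []
LOAD_FAST t → push 488. Stack: [488]
LOAD_CONST → push 4. Stack: [488, 4]
BINARY_OP - → 488 - 4 = 484. Stack: [484]
RETURN_VALUE → return 484.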